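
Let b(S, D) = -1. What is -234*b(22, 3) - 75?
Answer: 159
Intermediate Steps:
-234*b(22, 3) - 75 = -234*(-1) - 75 = 234 - 75 = 159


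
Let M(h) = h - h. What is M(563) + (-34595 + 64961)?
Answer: 30366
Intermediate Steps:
M(h) = 0
M(563) + (-34595 + 64961) = 0 + (-34595 + 64961) = 0 + 30366 = 30366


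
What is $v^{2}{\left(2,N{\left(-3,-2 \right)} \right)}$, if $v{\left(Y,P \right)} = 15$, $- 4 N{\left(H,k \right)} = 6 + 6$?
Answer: $225$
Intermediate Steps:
$N{\left(H,k \right)} = -3$ ($N{\left(H,k \right)} = - \frac{6 + 6}{4} = \left(- \frac{1}{4}\right) 12 = -3$)
$v^{2}{\left(2,N{\left(-3,-2 \right)} \right)} = 15^{2} = 225$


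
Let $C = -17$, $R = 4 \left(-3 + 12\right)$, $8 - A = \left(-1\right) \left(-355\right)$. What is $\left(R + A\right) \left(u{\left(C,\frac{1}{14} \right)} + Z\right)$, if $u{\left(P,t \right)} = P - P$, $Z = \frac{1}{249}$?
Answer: $- \frac{311}{249} \approx -1.249$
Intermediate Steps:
$Z = \frac{1}{249} \approx 0.0040161$
$A = -347$ ($A = 8 - \left(-1\right) \left(-355\right) = 8 - 355 = -347$)
$R = 36$ ($R = 4 \cdot 9 = 36$)
$u{\left(P,t \right)} = 0$
$\left(R + A\right) \left(u{\left(C,\frac{1}{14} \right)} + Z\right) = \left(36 - 347\right) \left(0 + \frac{1}{249}\right) = \left(-311\right) \frac{1}{249} = - \frac{311}{249}$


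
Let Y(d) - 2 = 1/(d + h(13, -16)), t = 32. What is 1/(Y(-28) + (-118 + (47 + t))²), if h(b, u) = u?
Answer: 44/67011 ≈ 0.00065661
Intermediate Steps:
Y(d) = 2 + 1/(-16 + d) (Y(d) = 2 + 1/(d - 16) = 2 + 1/(-16 + d))
1/(Y(-28) + (-118 + (47 + t))²) = 1/((-31 + 2*(-28))/(-16 - 28) + (-118 + (47 + 32))²) = 1/((-31 - 56)/(-44) + (-118 + 79)²) = 1/(-1/44*(-87) + (-39)²) = 1/(87/44 + 1521) = 1/(67011/44) = 44/67011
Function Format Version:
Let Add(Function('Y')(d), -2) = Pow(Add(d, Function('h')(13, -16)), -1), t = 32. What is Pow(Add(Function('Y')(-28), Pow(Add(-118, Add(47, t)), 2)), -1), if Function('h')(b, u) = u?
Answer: Rational(44, 67011) ≈ 0.00065661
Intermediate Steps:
Function('Y')(d) = Add(2, Pow(Add(-16, d), -1)) (Function('Y')(d) = Add(2, Pow(Add(d, -16), -1)) = Add(2, Pow(Add(-16, d), -1)))
Pow(Add(Function('Y')(-28), Pow(Add(-118, Add(47, t)), 2)), -1) = Pow(Add(Mul(Pow(Add(-16, -28), -1), Add(-31, Mul(2, -28))), Pow(Add(-118, Add(47, 32)), 2)), -1) = Pow(Add(Mul(Pow(-44, -1), Add(-31, -56)), Pow(Add(-118, 79), 2)), -1) = Pow(Add(Mul(Rational(-1, 44), -87), Pow(-39, 2)), -1) = Pow(Add(Rational(87, 44), 1521), -1) = Pow(Rational(67011, 44), -1) = Rational(44, 67011)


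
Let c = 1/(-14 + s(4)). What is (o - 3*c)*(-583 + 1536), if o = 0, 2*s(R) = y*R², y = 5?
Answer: -2859/26 ≈ -109.96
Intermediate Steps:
s(R) = 5*R²/2 (s(R) = (5*R²)/2 = 5*R²/2)
c = 1/26 (c = 1/(-14 + (5/2)*4²) = 1/(-14 + (5/2)*16) = 1/(-14 + 40) = 1/26 ≈ 0.038462)
(o - 3*c)*(-583 + 1536) = (0 - 3*1/26)*(-583 + 1536) = (0 - 3/26)*953 = -3/26*953 = -2859/26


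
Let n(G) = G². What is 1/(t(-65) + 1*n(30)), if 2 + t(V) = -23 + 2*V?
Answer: 1/745 ≈ 0.0013423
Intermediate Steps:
t(V) = -25 + 2*V (t(V) = -2 + (-23 + 2*V) = -25 + 2*V)
1/(t(-65) + 1*n(30)) = 1/((-25 + 2*(-65)) + 1*30²) = 1/((-25 - 130) + 1*900) = 1/(-155 + 900) = 1/745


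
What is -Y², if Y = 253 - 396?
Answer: -20449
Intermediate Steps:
Y = -143
-Y² = -1*(-143)² = -1*20449 = -20449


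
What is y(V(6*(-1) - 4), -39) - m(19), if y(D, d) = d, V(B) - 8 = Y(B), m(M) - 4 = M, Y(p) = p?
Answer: -62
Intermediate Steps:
m(M) = 4 + M
V(B) = 8 + B
y(V(6*(-1) - 4), -39) - m(19) = -39 - (4 + 19) = -39 - 1*23 = -39 - 23 = -62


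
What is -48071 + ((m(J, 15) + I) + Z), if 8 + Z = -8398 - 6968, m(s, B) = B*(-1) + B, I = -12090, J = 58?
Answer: -75535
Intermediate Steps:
m(s, B) = 0 (m(s, B) = -B + B = 0)
Z = -15374 (Z = -8 + (-8398 - 6968) = -8 - 15366 = -15374)
-48071 + ((m(J, 15) + I) + Z) = -48071 + ((0 - 12090) - 15374) = -48071 + (-12090 - 15374) = -48071 - 27464 = -75535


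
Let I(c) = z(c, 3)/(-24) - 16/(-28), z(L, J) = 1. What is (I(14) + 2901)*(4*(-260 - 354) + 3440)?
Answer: 19985737/7 ≈ 2.8551e+6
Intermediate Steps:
I(c) = 89/168 (I(c) = 1/(-24) - 16/(-28) = 1*(-1/24) - 16*(-1/28) = -1/24 + 4/7 = 89/168)
(I(14) + 2901)*(4*(-260 - 354) + 3440) = (89/168 + 2901)*(4*(-260 - 354) + 3440) = 487457*(4*(-614) + 3440)/168 = 487457*(-2456 + 3440)/168 = (487457/168)*984 = 19985737/7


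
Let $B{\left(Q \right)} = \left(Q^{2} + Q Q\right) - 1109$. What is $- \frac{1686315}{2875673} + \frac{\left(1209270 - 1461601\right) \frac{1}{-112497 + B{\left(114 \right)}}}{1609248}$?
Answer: $- \frac{237757302167243917}{405448769088325056} \approx -0.5864$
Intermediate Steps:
$B{\left(Q \right)} = -1109 + 2 Q^{2}$ ($B{\left(Q \right)} = \left(Q^{2} + Q^{2}\right) - 1109 = 2 Q^{2} - 1109 = -1109 + 2 Q^{2}$)
$- \frac{1686315}{2875673} + \frac{\left(1209270 - 1461601\right) \frac{1}{-112497 + B{\left(114 \right)}}}{1609248} = - \frac{1686315}{2875673} + \frac{\left(1209270 - 1461601\right) \frac{1}{-112497 - \left(1109 - 2 \cdot 114^{2}\right)}}{1609248} = \left(-1686315\right) \frac{1}{2875673} + - \frac{252331}{-112497 + \left(-1109 + 2 \cdot 12996\right)} \frac{1}{1609248} = - \frac{1686315}{2875673} + - \frac{252331}{-112497 + \left(-1109 + 25992\right)} \frac{1}{1609248} = - \frac{1686315}{2875673} + - \frac{252331}{-112497 + 24883} \cdot \frac{1}{1609248} = - \frac{1686315}{2875673} + - \frac{252331}{-87614} \cdot \frac{1}{1609248} = - \frac{1686315}{2875673} + \left(-252331\right) \left(- \frac{1}{87614}\right) \frac{1}{1609248} = - \frac{1686315}{2875673} + \frac{252331}{87614} \cdot \frac{1}{1609248} = - \frac{1686315}{2875673} + \frac{252331}{140992654272} = - \frac{237757302167243917}{405448769088325056}$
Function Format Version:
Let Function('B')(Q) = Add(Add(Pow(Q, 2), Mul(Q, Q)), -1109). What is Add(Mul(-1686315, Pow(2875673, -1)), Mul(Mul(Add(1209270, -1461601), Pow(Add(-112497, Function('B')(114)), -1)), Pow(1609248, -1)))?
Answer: Rational(-237757302167243917, 405448769088325056) ≈ -0.58640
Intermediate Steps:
Function('B')(Q) = Add(-1109, Mul(2, Pow(Q, 2))) (Function('B')(Q) = Add(Add(Pow(Q, 2), Pow(Q, 2)), -1109) = Add(Mul(2, Pow(Q, 2)), -1109) = Add(-1109, Mul(2, Pow(Q, 2))))
Add(Mul(-1686315, Pow(2875673, -1)), Mul(Mul(Add(1209270, -1461601), Pow(Add(-112497, Function('B')(114)), -1)), Pow(1609248, -1))) = Add(Mul(-1686315, Pow(2875673, -1)), Mul(Mul(Add(1209270, -1461601), Pow(Add(-112497, Add(-1109, Mul(2, Pow(114, 2)))), -1)), Pow(1609248, -1))) = Add(Mul(-1686315, Rational(1, 2875673)), Mul(Mul(-252331, Pow(Add(-112497, Add(-1109, Mul(2, 12996))), -1)), Rational(1, 1609248))) = Add(Rational(-1686315, 2875673), Mul(Mul(-252331, Pow(Add(-112497, Add(-1109, 25992)), -1)), Rational(1, 1609248))) = Add(Rational(-1686315, 2875673), Mul(Mul(-252331, Pow(Add(-112497, 24883), -1)), Rational(1, 1609248))) = Add(Rational(-1686315, 2875673), Mul(Mul(-252331, Pow(-87614, -1)), Rational(1, 1609248))) = Add(Rational(-1686315, 2875673), Mul(Mul(-252331, Rational(-1, 87614)), Rational(1, 1609248))) = Add(Rational(-1686315, 2875673), Mul(Rational(252331, 87614), Rational(1, 1609248))) = Add(Rational(-1686315, 2875673), Rational(252331, 140992654272)) = Rational(-237757302167243917, 405448769088325056)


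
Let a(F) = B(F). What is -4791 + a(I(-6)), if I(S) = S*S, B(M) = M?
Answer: -4755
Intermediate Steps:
I(S) = S²
a(F) = F
-4791 + a(I(-6)) = -4791 + (-6)² = -4791 + 36 = -4755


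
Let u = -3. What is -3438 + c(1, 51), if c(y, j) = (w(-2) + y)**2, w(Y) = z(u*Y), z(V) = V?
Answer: -3389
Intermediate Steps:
w(Y) = -3*Y
c(y, j) = (6 + y)**2 (c(y, j) = (-3*(-2) + y)**2 = (6 + y)**2)
-3438 + c(1, 51) = -3438 + (6 + 1)**2 = -3438 + 7**2 = -3438 + 49 = -3389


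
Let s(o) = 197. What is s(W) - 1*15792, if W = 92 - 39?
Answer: -15595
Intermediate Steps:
W = 53
s(W) - 1*15792 = 197 - 1*15792 = 197 - 15792 = -15595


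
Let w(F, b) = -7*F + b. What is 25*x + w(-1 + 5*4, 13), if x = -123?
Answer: -3195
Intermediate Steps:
w(F, b) = b - 7*F
25*x + w(-1 + 5*4, 13) = 25*(-123) + (13 - 7*(-1 + 5*4)) = -3075 + (13 - 7*(-1 + 20)) = -3075 + (13 - 7*19) = -3075 + (13 - 133) = -3075 - 120 = -3195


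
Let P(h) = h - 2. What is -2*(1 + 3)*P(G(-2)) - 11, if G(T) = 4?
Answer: -27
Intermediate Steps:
P(h) = -2 + h
-2*(1 + 3)*P(G(-2)) - 11 = -2*(1 + 3)*(-2 + 4) - 11 = -8*2 - 11 = -2*8 - 11 = -16 - 11 = -27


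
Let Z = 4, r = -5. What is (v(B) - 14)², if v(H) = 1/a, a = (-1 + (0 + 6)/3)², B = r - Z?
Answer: 169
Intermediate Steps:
B = -9 (B = -5 - 1*4 = -5 - 4 = -9)
a = 1 (a = (-1 + 6*(⅓))² = (-1 + 2)² = 1² = 1)
v(H) = 1 (v(H) = 1/1 = 1)
(v(B) - 14)² = (1 - 14)² = (-13)² = 169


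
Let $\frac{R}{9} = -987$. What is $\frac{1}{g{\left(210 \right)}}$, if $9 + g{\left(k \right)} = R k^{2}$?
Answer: $- \frac{1}{391740309} \approx -2.5527 \cdot 10^{-9}$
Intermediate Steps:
$R = -8883$ ($R = 9 \left(-987\right) = -8883$)
$g{\left(k \right)} = -9 - 8883 k^{2}$
$\frac{1}{g{\left(210 \right)}} = \frac{1}{-9 - 8883 \cdot 210^{2}} = \frac{1}{-9 - 391740300} = \frac{1}{-391740309} = - \frac{1}{391740309}$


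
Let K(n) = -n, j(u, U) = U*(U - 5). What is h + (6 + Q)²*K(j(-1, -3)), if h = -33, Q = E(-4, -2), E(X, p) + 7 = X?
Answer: -633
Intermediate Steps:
E(X, p) = -7 + X
Q = -11 (Q = -7 - 4 = -11)
j(u, U) = U*(-5 + U)
h + (6 + Q)²*K(j(-1, -3)) = -33 + (6 - 11)²*(-(-3)*(-5 - 3)) = -33 + (-5)²*(-(-3)*(-8)) = -33 + 25*(-1*24) = -33 + 25*(-24) = -33 - 600 = -633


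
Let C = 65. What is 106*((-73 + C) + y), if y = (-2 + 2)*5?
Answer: -848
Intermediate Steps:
y = 0 (y = 0*5 = 0)
106*((-73 + C) + y) = 106*((-73 + 65) + 0) = 106*(-8 + 0) = 106*(-8) = -848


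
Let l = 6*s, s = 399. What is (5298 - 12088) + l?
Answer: -4396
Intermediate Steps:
l = 2394 (l = 6*399 = 2394)
(5298 - 12088) + l = (5298 - 12088) + 2394 = -6790 + 2394 = -4396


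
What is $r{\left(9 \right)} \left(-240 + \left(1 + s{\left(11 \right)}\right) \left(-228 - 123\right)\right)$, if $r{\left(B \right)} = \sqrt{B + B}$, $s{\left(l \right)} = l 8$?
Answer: $- 94437 \sqrt{2} \approx -1.3355 \cdot 10^{5}$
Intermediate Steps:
$s{\left(l \right)} = 8 l$
$r{\left(B \right)} = \sqrt{2} \sqrt{B}$ ($r{\left(B \right)} = \sqrt{2 B} = \sqrt{2} \sqrt{B}$)
$r{\left(9 \right)} \left(-240 + \left(1 + s{\left(11 \right)}\right) \left(-228 - 123\right)\right) = \sqrt{2} \sqrt{9} \left(-240 + \left(1 + 8 \cdot 11\right) \left(-228 - 123\right)\right) = \sqrt{2} \cdot 3 \left(-240 + \left(1 + 88\right) \left(-351\right)\right) = 3 \sqrt{2} \left(-240 + 89 \left(-351\right)\right) = 3 \sqrt{2} \left(-240 - 31239\right) = 3 \sqrt{2} \left(-31479\right) = - 94437 \sqrt{2}$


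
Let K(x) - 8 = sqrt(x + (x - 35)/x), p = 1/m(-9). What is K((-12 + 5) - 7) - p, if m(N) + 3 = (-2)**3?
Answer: 89/11 + I*sqrt(42)/2 ≈ 8.0909 + 3.2404*I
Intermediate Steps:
m(N) = -11 (m(N) = -3 + (-2)**3 = -3 - 8 = -11)
p = -1/11 (p = 1/(-11) = -1/11 ≈ -0.090909)
K(x) = 8 + sqrt(x + (-35 + x)/x) (K(x) = 8 + sqrt(x + (x - 35)/x) = 8 + sqrt(x + (-35 + x)/x))
K((-12 + 5) - 7) - p = (8 + sqrt(1 + ((-12 + 5) - 7) - 35/((-12 + 5) - 7))) - 1*(-1/11) = (8 + sqrt(1 + (-7 - 7) - 35/(-7 - 7))) + 1/11 = (8 + sqrt(1 - 14 - 35/(-14))) + 1/11 = (8 + sqrt(1 - 14 - 35*(-1/14))) + 1/11 = (8 + sqrt(1 - 14 + 5/2)) + 1/11 = (8 + sqrt(-21/2)) + 1/11 = (8 + I*sqrt(42)/2) + 1/11 = 89/11 + I*sqrt(42)/2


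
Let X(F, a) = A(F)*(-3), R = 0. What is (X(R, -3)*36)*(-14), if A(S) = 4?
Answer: 6048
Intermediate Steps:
X(F, a) = -12 (X(F, a) = 4*(-3) = -12)
(X(R, -3)*36)*(-14) = -12*36*(-14) = -432*(-14) = 6048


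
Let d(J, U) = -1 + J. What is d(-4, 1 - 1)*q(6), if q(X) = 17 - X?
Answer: -55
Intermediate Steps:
d(-4, 1 - 1)*q(6) = (-1 - 4)*(17 - 1*6) = -5*(17 - 6) = -5*11 = -55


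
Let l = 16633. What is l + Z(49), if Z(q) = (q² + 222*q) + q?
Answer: 29961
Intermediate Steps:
Z(q) = q² + 223*q
l + Z(49) = 16633 + 49*(223 + 49) = 16633 + 49*272 = 16633 + 13328 = 29961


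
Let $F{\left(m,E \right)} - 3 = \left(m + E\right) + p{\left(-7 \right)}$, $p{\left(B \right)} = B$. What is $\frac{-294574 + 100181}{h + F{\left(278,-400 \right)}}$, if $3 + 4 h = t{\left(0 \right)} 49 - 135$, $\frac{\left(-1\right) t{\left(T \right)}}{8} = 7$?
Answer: $\frac{388786}{1693} \approx 229.64$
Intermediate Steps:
$t{\left(T \right)} = -56$ ($t{\left(T \right)} = \left(-8\right) 7 = -56$)
$F{\left(m,E \right)} = -4 + E + m$ ($F{\left(m,E \right)} = 3 - \left(7 - E - m\right) = 3 + \left(-7 + E + m\right) = -4 + E + m$)
$h = - \frac{1441}{2}$ ($h = - \frac{3}{4} + \frac{\left(-56\right) 49 - 135}{4} = - \frac{3}{4} + \frac{-2744 - 135}{4} = - \frac{3}{4} + \frac{1}{4} \left(-2879\right) = - \frac{3}{4} - \frac{2879}{4} = - \frac{1441}{2} \approx -720.5$)
$\frac{-294574 + 100181}{h + F{\left(278,-400 \right)}} = \frac{-294574 + 100181}{- \frac{1441}{2} - 126} = - \frac{194393}{- \frac{1441}{2} - 126} = - \frac{194393}{- \frac{1693}{2}} = \left(-194393\right) \left(- \frac{2}{1693}\right) = \frac{388786}{1693}$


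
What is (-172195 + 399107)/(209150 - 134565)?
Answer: 32416/10655 ≈ 3.0423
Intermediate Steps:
(-172195 + 399107)/(209150 - 134565) = 226912/74585 = 226912*(1/74585) = 32416/10655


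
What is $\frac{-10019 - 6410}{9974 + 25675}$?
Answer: $- \frac{16429}{35649} \approx -0.46085$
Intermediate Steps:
$\frac{-10019 - 6410}{9974 + 25675} = - \frac{16429}{35649}$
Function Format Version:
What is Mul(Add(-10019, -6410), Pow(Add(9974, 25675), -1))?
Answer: Rational(-16429, 35649) ≈ -0.46085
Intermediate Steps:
Mul(Add(-10019, -6410), Pow(Add(9974, 25675), -1)) = Mul(-16429, Pow(35649, -1)) = Mul(-16429, Rational(1, 35649)) = Rational(-16429, 35649)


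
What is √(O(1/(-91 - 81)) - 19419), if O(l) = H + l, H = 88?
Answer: 3*I*√15885791/86 ≈ 139.04*I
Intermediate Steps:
O(l) = 88 + l
√(O(1/(-91 - 81)) - 19419) = √((88 + 1/(-91 - 81)) - 19419) = √((88 + 1/(-172)) - 19419) = √((88 - 1/172) - 19419) = √(15135/172 - 19419) = √(-3324933/172) = 3*I*√15885791/86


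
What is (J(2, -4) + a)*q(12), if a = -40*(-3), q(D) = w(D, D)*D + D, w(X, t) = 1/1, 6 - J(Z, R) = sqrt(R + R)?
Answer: 3024 - 48*I*sqrt(2) ≈ 3024.0 - 67.882*I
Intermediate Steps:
J(Z, R) = 6 - sqrt(2)*sqrt(R) (J(Z, R) = 6 - sqrt(R + R) = 6 - sqrt(2*R) = 6 - sqrt(2)*sqrt(R))
w(X, t) = 1
q(D) = 2*D (q(D) = 1*D + D = D + D = 2*D)
a = 120
(J(2, -4) + a)*q(12) = ((6 - sqrt(2)*sqrt(-4)) + 120)*(2*12) = ((6 - sqrt(2)*2*I) + 120)*24 = ((6 - 2*I*sqrt(2)) + 120)*24 = (126 - 2*I*sqrt(2))*24 = 3024 - 48*I*sqrt(2)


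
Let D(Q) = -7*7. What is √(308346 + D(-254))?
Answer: √308297 ≈ 555.25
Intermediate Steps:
D(Q) = -49
√(308346 + D(-254)) = √(308346 - 49) = √308297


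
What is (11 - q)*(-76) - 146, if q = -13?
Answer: -1970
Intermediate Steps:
(11 - q)*(-76) - 146 = (11 - 1*(-13))*(-76) - 146 = (11 + 13)*(-76) - 146 = 24*(-76) - 146 = -1824 - 146 = -1970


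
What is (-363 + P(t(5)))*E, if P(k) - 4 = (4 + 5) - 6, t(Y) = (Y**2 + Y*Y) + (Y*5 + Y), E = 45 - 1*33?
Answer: -4272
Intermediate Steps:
E = 12 (E = 45 - 33 = 12)
t(Y) = 2*Y**2 + 6*Y (t(Y) = (Y**2 + Y**2) + (5*Y + Y) = 2*Y**2 + 6*Y)
P(k) = 7 (P(k) = 4 + ((4 + 5) - 6) = 4 + (9 - 6) = 4 + 3 = 7)
(-363 + P(t(5)))*E = (-363 + 7)*12 = -356*12 = -4272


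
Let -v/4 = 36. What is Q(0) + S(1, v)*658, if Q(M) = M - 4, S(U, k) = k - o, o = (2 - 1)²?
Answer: -95414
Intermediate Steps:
o = 1 (o = 1² = 1)
v = -144 (v = -4*36 = -144)
S(U, k) = -1 + k (S(U, k) = k - 1*1 = k - 1 = -1 + k)
Q(M) = -4 + M
Q(0) + S(1, v)*658 = (-4 + 0) + (-1 - 144)*658 = -4 - 145*658 = -4 - 95410 = -95414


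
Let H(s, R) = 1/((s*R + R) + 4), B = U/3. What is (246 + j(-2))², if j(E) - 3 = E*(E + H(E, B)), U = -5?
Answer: 18447025/289 ≈ 63831.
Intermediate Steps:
B = -5/3 ≈ -1.6667
H(s, R) = 1/(4 + R + R*s) (H(s, R) = 1/((R*s + R) + 4) = 1/((R + R*s) + 4) = 1/(4 + R + R*s))
j(E) = 3 + E*(E + 1/(7/3 - 5*E/3)) (j(E) = 3 + E*(E + 1/(4 - 5/3 - 5*E/3)) = 3 + E*(E + 1/(7/3 - 5*E/3)))
(246 + j(-2))² = (246 + (-3*(-2) + (-7 + 5*(-2))*(3 + (-2)²))/(-7 + 5*(-2)))² = (246 + (6 + (-7 - 10)*(3 + 4))/(-7 - 10))² = (246 + (6 - 17*7)/(-17))² = (246 - (6 - 119)/17)² = (246 - 1/17*(-113))² = (246 + 113/17)² = (4295/17)² = 18447025/289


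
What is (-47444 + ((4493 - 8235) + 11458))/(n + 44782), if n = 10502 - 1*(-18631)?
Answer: -39728/73915 ≈ -0.53748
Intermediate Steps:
n = 29133 (n = 10502 + 18631 = 29133)
(-47444 + ((4493 - 8235) + 11458))/(n + 44782) = (-47444 + ((4493 - 8235) + 11458))/(29133 + 44782) = (-47444 + (-3742 + 11458))/73915 = (-47444 + 7716)*(1/73915) = -39728*1/73915 = -39728/73915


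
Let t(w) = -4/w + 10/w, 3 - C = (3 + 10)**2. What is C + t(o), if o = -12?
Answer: -333/2 ≈ -166.50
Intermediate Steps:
C = -166 (C = 3 - (3 + 10)**2 = 3 - 1*13**2 = 3 - 1*169 = 3 - 169 = -166)
t(w) = 6/w
C + t(o) = -166 + 6/(-12) = -166 + 6*(-1/12) = -166 - 1/2 = -333/2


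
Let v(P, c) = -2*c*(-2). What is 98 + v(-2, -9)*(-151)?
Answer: 5534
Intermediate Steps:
v(P, c) = 4*c
98 + v(-2, -9)*(-151) = 98 + (4*(-9))*(-151) = 98 - 36*(-151) = 98 + 5436 = 5534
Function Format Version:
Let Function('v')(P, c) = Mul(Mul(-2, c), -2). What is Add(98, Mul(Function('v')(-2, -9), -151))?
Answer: 5534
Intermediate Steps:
Function('v')(P, c) = Mul(4, c)
Add(98, Mul(Function('v')(-2, -9), -151)) = Add(98, Mul(Mul(4, -9), -151)) = Add(98, Mul(-36, -151)) = Add(98, 5436) = 5534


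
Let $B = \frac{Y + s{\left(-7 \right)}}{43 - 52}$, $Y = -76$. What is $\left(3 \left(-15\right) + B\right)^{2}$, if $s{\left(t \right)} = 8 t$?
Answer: $\frac{8281}{9} \approx 920.11$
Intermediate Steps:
$B = \frac{44}{3}$ ($B = \frac{-76 + 8 \left(-7\right)}{43 - 52} = \frac{-76 - 56}{-9} = \left(-132\right) \left(- \frac{1}{9}\right) = \frac{44}{3} \approx 14.667$)
$\left(3 \left(-15\right) + B\right)^{2} = \left(3 \left(-15\right) + \frac{44}{3}\right)^{2} = \left(-45 + \frac{44}{3}\right)^{2} = \left(- \frac{91}{3}\right)^{2} = \frac{8281}{9}$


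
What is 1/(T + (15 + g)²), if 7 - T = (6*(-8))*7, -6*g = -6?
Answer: 1/599 ≈ 0.0016694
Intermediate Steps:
g = 1 (g = -⅙*(-6) = 1)
T = 343 (T = 7 - 6*(-8)*7 = 7 - (-48)*7 = 7 - 1*(-336) = 7 + 336 = 343)
1/(T + (15 + g)²) = 1/(343 + (15 + 1)²) = 1/(343 + 16²) = 1/(343 + 256) = 1/599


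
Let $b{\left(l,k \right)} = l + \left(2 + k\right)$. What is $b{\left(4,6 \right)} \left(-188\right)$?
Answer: $-2256$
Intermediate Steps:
$b{\left(l,k \right)} = 2 + k + l$
$b{\left(4,6 \right)} \left(-188\right) = \left(2 + 6 + 4\right) \left(-188\right) = 12 \left(-188\right) = -2256$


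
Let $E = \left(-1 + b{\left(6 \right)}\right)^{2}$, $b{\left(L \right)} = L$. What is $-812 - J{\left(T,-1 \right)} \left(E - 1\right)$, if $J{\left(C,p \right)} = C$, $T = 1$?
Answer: $-836$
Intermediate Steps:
$E = 25$ ($E = \left(-1 + 6\right)^{2} = 5^{2} = 25$)
$-812 - J{\left(T,-1 \right)} \left(E - 1\right) = -812 - 1 \left(25 - 1\right) = -812 - 1 \cdot 24 = -812 - 24 = -836$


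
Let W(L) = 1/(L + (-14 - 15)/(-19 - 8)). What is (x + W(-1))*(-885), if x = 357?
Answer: -655785/2 ≈ -3.2789e+5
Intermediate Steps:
W(L) = 1/(29/27 + L) (W(L) = 1/(L - 29/(-27)) = 1/(L - 29*(-1/27)) = 1/(L + 29/27) = 1/(29/27 + L))
(x + W(-1))*(-885) = (357 + 27/(29 + 27*(-1)))*(-885) = (357 + 27/(29 - 27))*(-885) = (357 + 27/2)*(-885) = (741/2)*(-885) = -655785/2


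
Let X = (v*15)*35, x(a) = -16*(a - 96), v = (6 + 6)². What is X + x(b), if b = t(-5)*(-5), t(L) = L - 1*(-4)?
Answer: 77056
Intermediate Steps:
v = 144 (v = 12² = 144)
t(L) = 4 + L (t(L) = L + 4 = 4 + L)
b = 5 (b = (4 - 5)*(-5) = -1*(-5) = 5)
x(a) = 1536 - 16*a (x(a) = -16*(-96 + a) = 1536 - 16*a)
X = 75600 (X = (144*15)*35 = 2160*35 = 75600)
X + x(b) = 75600 + (1536 - 16*5) = 75600 + (1536 - 80) = 75600 + 1456 = 77056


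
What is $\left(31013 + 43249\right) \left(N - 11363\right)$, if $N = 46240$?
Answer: $2590035774$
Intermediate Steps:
$\left(31013 + 43249\right) \left(N - 11363\right) = \left(31013 + 43249\right) \left(46240 - 11363\right) = 74262 \cdot 34877 = 2590035774$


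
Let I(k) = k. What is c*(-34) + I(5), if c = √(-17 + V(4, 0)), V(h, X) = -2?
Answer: 5 - 34*I*√19 ≈ 5.0 - 148.2*I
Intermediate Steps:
c = I*√19 (c = √(-17 - 2) = √(-19) = I*√19 ≈ 4.3589*I)
c*(-34) + I(5) = (I*√19)*(-34) + 5 = -34*I*√19 + 5 = 5 - 34*I*√19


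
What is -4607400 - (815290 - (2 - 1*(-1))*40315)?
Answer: -5301745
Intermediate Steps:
-4607400 - (815290 - (2 - 1*(-1))*40315) = -4607400 - (815290 - (2 + 1)*40315) = -4607400 - (815290 - 3*40315) = -4607400 - (815290 - 1*120945) = -4607400 - (815290 - 120945) = -4607400 - 1*694345 = -4607400 - 694345 = -5301745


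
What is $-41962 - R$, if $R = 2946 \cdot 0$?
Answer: $-41962$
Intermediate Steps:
$R = 0$
$-41962 - R = -41962 - 0 = -41962 + 0 = -41962$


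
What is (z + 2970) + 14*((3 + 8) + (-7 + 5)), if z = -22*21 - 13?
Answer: 2621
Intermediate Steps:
z = -475 (z = -462 - 13 = -475)
(z + 2970) + 14*((3 + 8) + (-7 + 5)) = (-475 + 2970) + 14*((3 + 8) + (-7 + 5)) = 2495 + 14*(11 - 2) = 2495 + 14*9 = 2495 + 126 = 2621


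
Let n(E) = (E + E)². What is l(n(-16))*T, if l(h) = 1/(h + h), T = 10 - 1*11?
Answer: -1/2048 ≈ -0.00048828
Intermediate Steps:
T = -1 (T = 10 - 11 = -1)
n(E) = 4*E² (n(E) = (2*E)² = 4*E²)
l(h) = 1/(2*h)
l(n(-16))*T = (1/(2*((4*(-16)²))))*(-1) = (1/(2*((4*256))))*(-1) = ((½)/1024)*(-1) = ((½)*(1/1024))*(-1) = (1/2048)*(-1) = -1/2048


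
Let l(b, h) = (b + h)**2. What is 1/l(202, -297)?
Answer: 1/9025 ≈ 0.00011080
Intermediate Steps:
1/l(202, -297) = 1/((202 - 297)**2) = 1/((-95)**2) = 1/9025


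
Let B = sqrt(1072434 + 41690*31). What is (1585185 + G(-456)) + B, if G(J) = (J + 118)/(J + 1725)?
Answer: 2011599427/1269 + 22*sqrt(4886) ≈ 1.5867e+6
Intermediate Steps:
G(J) = (118 + J)/(1725 + J)
B = 22*sqrt(4886) (B = sqrt(1072434 + 1292390) = sqrt(2364824) = 22*sqrt(4886) ≈ 1537.8)
(1585185 + G(-456)) + B = (1585185 + (118 - 456)/(1725 - 456)) + 22*sqrt(4886) = (1585185 - 338/1269) + 22*sqrt(4886) = 2011599427/1269 + 22*sqrt(4886)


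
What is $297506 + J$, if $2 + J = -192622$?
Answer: $104882$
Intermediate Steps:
$J = -192624$ ($J = -2 - 192622 = -192624$)
$297506 + J = 297506 - 192624 = 104882$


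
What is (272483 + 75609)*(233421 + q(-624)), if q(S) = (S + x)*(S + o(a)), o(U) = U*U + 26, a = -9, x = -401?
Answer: 265714635832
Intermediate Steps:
o(U) = 26 + U² (o(U) = U² + 26 = 26 + U²)
q(S) = (-401 + S)*(107 + S) (q(S) = (S - 401)*(S + (26 + (-9)²)) = (-401 + S)*(S + (26 + 81)) = (-401 + S)*(S + 107) = (-401 + S)*(107 + S))
(272483 + 75609)*(233421 + q(-624)) = (272483 + 75609)*(233421 + (-42907 + (-624)² - 294*(-624))) = 348092*(233421 + (-42907 + 389376 + 183456)) = 348092*(233421 + 529925) = 348092*763346 = 265714635832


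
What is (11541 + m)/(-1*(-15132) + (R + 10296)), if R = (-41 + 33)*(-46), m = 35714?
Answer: 47255/25796 ≈ 1.8319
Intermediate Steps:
R = 368 (R = -8*(-46) = 368)
(11541 + m)/(-1*(-15132) + (R + 10296)) = (11541 + 35714)/(-1*(-15132) + (368 + 10296)) = 47255/(15132 + 10664) = 47255/25796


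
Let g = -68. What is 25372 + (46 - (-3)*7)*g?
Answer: 20816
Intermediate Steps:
25372 + (46 - (-3)*7)*g = 25372 + (46 - (-3)*7)*(-68) = 25372 + (46 - 1*(-21))*(-68) = 25372 + (46 + 21)*(-68) = 25372 + 67*(-68) = 25372 - 4556 = 20816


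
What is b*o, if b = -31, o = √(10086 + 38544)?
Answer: -31*√48630 ≈ -6836.2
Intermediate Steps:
o = √48630 ≈ 220.52
b*o = -31*√48630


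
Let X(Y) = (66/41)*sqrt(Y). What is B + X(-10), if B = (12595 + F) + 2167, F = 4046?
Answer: 18808 + 66*I*sqrt(10)/41 ≈ 18808.0 + 5.0905*I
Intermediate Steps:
X(Y) = 66*sqrt(Y)/41 (X(Y) = (66*(1/41))*sqrt(Y) = 66*sqrt(Y)/41)
B = 18808 (B = (12595 + 4046) + 2167 = 16641 + 2167 = 18808)
B + X(-10) = 18808 + 66*sqrt(-10)/41 = 18808 + 66*(I*sqrt(10))/41 = 18808 + 66*I*sqrt(10)/41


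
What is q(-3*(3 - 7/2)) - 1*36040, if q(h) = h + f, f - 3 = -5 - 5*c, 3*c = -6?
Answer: -72061/2 ≈ -36031.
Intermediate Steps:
c = -2 (c = (⅓)*(-6) = -2)
f = 8 (f = 3 + (-5 - 5*(-2)) = 3 + (-5 + 10) = 3 + 5 = 8)
q(h) = 8 + h (q(h) = h + 8 = 8 + h)
q(-3*(3 - 7/2)) - 1*36040 = (8 - 3*(3 - 7/2)) - 1*36040 = (8 - 3*(3 - 7*½)) - 36040 = (8 - 3*(3 - 7/2)) - 36040 = (8 - 3*(-½)) - 36040 = (8 + 3/2) - 36040 = 19/2 - 36040 = -72061/2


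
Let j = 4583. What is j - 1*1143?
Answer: 3440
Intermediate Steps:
j - 1*1143 = 4583 - 1*1143 = 4583 - 1143 = 3440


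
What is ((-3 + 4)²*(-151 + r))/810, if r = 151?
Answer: 0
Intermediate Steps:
((-3 + 4)²*(-151 + r))/810 = ((-3 + 4)²*(-151 + 151))/810 = (1²*0)*(1/810) = (1*0)*(1/810) = 0*(1/810) = 0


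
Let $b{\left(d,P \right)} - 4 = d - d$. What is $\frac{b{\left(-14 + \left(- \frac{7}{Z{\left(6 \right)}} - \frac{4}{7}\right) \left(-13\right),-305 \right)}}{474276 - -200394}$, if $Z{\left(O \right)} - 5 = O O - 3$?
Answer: $\frac{2}{337335} \approx 5.9288 \cdot 10^{-6}$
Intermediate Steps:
$Z{\left(O \right)} = 2 + O^{2}$ ($Z{\left(O \right)} = 5 + \left(O O - 3\right) = 5 + \left(O^{2} - 3\right) = 5 + \left(-3 + O^{2}\right) = 2 + O^{2}$)
$b{\left(d,P \right)} = 4$ ($b{\left(d,P \right)} = 4 + \left(d - d\right) = 4 + 0 = 4$)
$\frac{b{\left(-14 + \left(- \frac{7}{Z{\left(6 \right)}} - \frac{4}{7}\right) \left(-13\right),-305 \right)}}{474276 - -200394} = \frac{4}{474276 - -200394} = \frac{4}{474276 + 200394} = \frac{4}{674670} = 4 \cdot \frac{1}{674670} = \frac{2}{337335}$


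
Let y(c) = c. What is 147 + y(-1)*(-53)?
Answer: 200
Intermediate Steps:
147 + y(-1)*(-53) = 147 - 1*(-53) = 147 + 53 = 200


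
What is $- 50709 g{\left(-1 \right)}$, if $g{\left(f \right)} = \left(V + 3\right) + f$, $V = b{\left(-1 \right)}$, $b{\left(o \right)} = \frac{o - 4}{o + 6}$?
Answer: $-50709$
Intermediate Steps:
$b{\left(o \right)} = \frac{-4 + o}{6 + o}$
$V = -1$ ($V = \frac{-4 - 1}{6 - 1} = \frac{1}{5} \left(-5\right) = -1$)
$g{\left(f \right)} = 2 + f$ ($g{\left(f \right)} = \left(-1 + 3\right) + f = 2 + f$)
$- 50709 g{\left(-1 \right)} = - 50709 \left(2 - 1\right) = \left(-50709\right) 1 = -50709$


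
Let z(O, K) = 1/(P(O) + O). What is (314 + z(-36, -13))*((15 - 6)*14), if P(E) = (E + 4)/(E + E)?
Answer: 6329673/160 ≈ 39560.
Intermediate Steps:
P(E) = (4 + E)/(2*E) (P(E) = (4 + E)/((2*E)) = (4 + E)*(1/(2*E)) = (4 + E)/(2*E))
z(O, K) = 1/(O + (4 + O)/(2*O)) (z(O, K) = 1/((4 + O)/(2*O) + O) = 1/(O + (4 + O)/(2*O)))
(314 + z(-36, -13))*((15 - 6)*14) = (314 + 2*(-36)/(4 - 36 + 2*(-36)**2))*((15 - 6)*14) = (314 + 2*(-36)/(4 - 36 + 2*1296))*(9*14) = (314 + 2*(-36)/(4 - 36 + 2592))*126 = (314 + 2*(-36)/2560)*126 = (314 + 2*(-36)*(1/2560))*126 = (314 - 9/320)*126 = (100471/320)*126 = 6329673/160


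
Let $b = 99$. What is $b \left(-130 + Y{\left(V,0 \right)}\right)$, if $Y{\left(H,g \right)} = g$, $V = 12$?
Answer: $-12870$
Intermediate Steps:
$b \left(-130 + Y{\left(V,0 \right)}\right) = 99 \left(-130 + 0\right) = 99 \left(-130\right) = -12870$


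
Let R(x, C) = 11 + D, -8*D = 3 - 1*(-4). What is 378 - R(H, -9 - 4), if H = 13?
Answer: 2943/8 ≈ 367.88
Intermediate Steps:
D = -7/8 (D = -(3 - 1*(-4))/8 = -(3 + 4)/8 = -⅛*7 = -7/8 ≈ -0.87500)
R(x, C) = 81/8 (R(x, C) = 11 - 7/8 = 81/8)
378 - R(H, -9 - 4) = 378 - 1*81/8 = 378 - 81/8 = 2943/8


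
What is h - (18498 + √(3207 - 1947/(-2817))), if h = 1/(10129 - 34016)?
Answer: -441861727/23887 - √2828288658/939 ≈ -18555.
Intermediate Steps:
h = -1/23887 (h = 1/(-23887) = -1/23887 ≈ -4.1864e-5)
h - (18498 + √(3207 - 1947/(-2817))) = -1/23887 - (18498 + √(3207 - 1947/(-2817))) = -1/23887 - (18498 + √(3207 - 1947*(-1/2817))) = -1/23887 - (18498 + √(3207 + 649/939)) = -1/23887 - (18498 + √(3012022/939)) = -1/23887 - (18498 + √2828288658/939) = -1/23887 + (-18498 - √2828288658/939) = -441861727/23887 - √2828288658/939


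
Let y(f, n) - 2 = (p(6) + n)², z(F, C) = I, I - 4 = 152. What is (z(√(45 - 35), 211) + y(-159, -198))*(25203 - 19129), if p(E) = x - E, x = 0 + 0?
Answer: 253735276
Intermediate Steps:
x = 0
I = 156 (I = 4 + 152 = 156)
z(F, C) = 156
p(E) = -E (p(E) = 0 - E = -E)
y(f, n) = 2 + (-6 + n)² (y(f, n) = 2 + (-1*6 + n)² = 2 + (-6 + n)²)
(z(√(45 - 35), 211) + y(-159, -198))*(25203 - 19129) = (156 + (2 + (-6 - 198)²))*(25203 - 19129) = (156 + (2 + (-204)²))*6074 = (156 + (2 + 41616))*6074 = (156 + 41618)*6074 = 41774*6074 = 253735276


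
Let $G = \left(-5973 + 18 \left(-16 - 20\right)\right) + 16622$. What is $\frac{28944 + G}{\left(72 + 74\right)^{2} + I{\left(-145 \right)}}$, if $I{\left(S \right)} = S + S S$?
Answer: $\frac{38945}{42196} \approx 0.92295$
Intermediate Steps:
$I{\left(S \right)} = S + S^{2}$
$G = 10001$ ($G = \left(-5973 + 18 \left(-36\right)\right) + 16622 = \left(-5973 - 648\right) + 16622 = -6621 + 16622 = 10001$)
$\frac{28944 + G}{\left(72 + 74\right)^{2} + I{\left(-145 \right)}} = \frac{28944 + 10001}{\left(72 + 74\right)^{2} - 145 \left(1 - 145\right)} = \frac{38945}{146^{2} - -20880} = \frac{38945}{21316 + 20880} = \frac{38945}{42196}$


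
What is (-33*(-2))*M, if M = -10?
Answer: -660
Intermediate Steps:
(-33*(-2))*M = -33*(-2)*(-10) = 66*(-10) = -660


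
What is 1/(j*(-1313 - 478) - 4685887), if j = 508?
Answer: -1/5595715 ≈ -1.7871e-7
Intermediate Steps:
1/(j*(-1313 - 478) - 4685887) = 1/(508*(-1313 - 478) - 4685887) = 1/(508*(-1791) - 4685887) = 1/(-909828 - 4685887) = 1/(-5595715) = -1/5595715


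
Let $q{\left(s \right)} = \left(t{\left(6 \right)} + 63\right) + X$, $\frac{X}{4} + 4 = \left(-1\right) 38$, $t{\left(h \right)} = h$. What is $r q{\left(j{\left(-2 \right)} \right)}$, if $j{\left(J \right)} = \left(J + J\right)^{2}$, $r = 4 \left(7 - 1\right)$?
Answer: $-2376$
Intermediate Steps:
$r = 24$ ($r = 4 \cdot 6 = 24$)
$X = -168$ ($X = -16 + 4 \left(\left(-1\right) 38\right) = -16 + 4 \left(-38\right) = -16 - 152 = -168$)
$j{\left(J \right)} = 4 J^{2}$ ($j{\left(J \right)} = \left(2 J\right)^{2} = 4 J^{2}$)
$q{\left(s \right)} = -99$ ($q{\left(s \right)} = \left(6 + 63\right) - 168 = 69 - 168 = -99$)
$r q{\left(j{\left(-2 \right)} \right)} = 24 \left(-99\right) = -2376$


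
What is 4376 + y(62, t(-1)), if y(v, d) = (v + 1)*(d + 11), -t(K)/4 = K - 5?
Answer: 6581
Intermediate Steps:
t(K) = 20 - 4*K (t(K) = -4*(K - 5) = -4*(-5 + K) = 20 - 4*K)
y(v, d) = (1 + v)*(11 + d)
4376 + y(62, t(-1)) = 4376 + (11 + (20 - 4*(-1)) + 11*62 + (20 - 4*(-1))*62) = 4376 + (11 + (20 + 4) + 682 + (20 + 4)*62) = 4376 + (11 + 24 + 682 + 24*62) = 4376 + (11 + 24 + 682 + 1488) = 4376 + 2205 = 6581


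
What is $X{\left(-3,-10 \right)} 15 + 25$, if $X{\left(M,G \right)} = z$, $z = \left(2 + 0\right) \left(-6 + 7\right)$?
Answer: $55$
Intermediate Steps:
$z = 2$ ($z = 2 \cdot 1 = 2$)
$X{\left(M,G \right)} = 2$
$X{\left(-3,-10 \right)} 15 + 25 = 2 \cdot 15 + 25 = 30 + 25 = 55$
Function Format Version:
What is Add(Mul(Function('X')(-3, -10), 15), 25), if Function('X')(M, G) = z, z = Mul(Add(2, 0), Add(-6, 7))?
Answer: 55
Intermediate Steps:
z = 2 (z = Mul(2, 1) = 2)
Function('X')(M, G) = 2
Add(Mul(Function('X')(-3, -10), 15), 25) = Add(Mul(2, 15), 25) = Add(30, 25) = 55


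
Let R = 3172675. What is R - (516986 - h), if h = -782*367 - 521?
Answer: 2368174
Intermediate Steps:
h = -287515 (h = -286994 - 521 = -287515)
R - (516986 - h) = 3172675 - (516986 - 1*(-287515)) = 3172675 - (516986 + 287515) = 3172675 - 1*804501 = 3172675 - 804501 = 2368174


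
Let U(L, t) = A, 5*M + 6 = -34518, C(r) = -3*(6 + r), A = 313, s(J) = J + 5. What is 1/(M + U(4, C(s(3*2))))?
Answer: -5/32959 ≈ -0.00015170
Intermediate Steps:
s(J) = 5 + J
C(r) = -18 - 3*r
M = -34524/5 (M = -6/5 + (⅕)*(-34518) = -6/5 - 34518/5 = -34524/5 ≈ -6904.8)
U(L, t) = 313
1/(M + U(4, C(s(3*2)))) = 1/(-34524/5 + 313) = 1/(-32959/5) = -5/32959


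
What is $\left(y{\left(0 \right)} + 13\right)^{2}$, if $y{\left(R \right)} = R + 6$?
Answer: $361$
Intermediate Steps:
$y{\left(R \right)} = 6 + R$
$\left(y{\left(0 \right)} + 13\right)^{2} = \left(\left(6 + 0\right) + 13\right)^{2} = \left(6 + 13\right)^{2} = 19^{2} = 361$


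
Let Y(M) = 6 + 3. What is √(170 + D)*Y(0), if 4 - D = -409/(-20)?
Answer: 9*√15355/10 ≈ 111.52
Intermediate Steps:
D = -329/20 (D = 4 - (-409)/(-20) = 4 - (-409)*(-1)/20 = 4 - 1*409/20 = 4 - 409/20 = -329/20 ≈ -16.450)
Y(M) = 9
√(170 + D)*Y(0) = √(170 - 329/20)*9 = √(3071/20)*9 = (√15355/10)*9 = 9*√15355/10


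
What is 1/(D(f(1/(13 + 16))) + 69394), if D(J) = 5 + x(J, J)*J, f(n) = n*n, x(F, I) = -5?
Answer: 841/58364554 ≈ 1.4409e-5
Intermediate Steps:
f(n) = n²
D(J) = 5 - 5*J
1/(D(f(1/(13 + 16))) + 69394) = 1/((5 - 5/(13 + 16)²) + 69394) = 1/((5 - 5*(1/29)²) + 69394) = 1/((5 - 5*1/841) + 69394) = 1/((5 - 5/841) + 69394) = 1/(4200/841 + 69394) = 1/(58364554/841) = 841/58364554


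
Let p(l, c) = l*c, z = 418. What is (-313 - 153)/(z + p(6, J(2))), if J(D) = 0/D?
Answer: -233/209 ≈ -1.1148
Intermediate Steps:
J(D) = 0
p(l, c) = c*l
(-313 - 153)/(z + p(6, J(2))) = (-313 - 153)/(418 + 0*6) = -466/(418 + 0) = -466/418 = -466*1/418 = -233/209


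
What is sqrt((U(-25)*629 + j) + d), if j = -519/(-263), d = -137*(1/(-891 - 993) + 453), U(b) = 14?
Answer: 7*I*sqrt(66705389634441)/247746 ≈ 230.77*I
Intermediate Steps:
d = -116922787/1884 (d = -137*(1/(-1884) + 453) = -137*(-1/1884 + 453) = -137*853451/1884 = -116922787/1884 ≈ -62061.)
j = 519/263 (j = -519*(-1/263) = 519/263 ≈ 1.9734)
sqrt((U(-25)*629 + j) + d) = sqrt((14*629 + 519/263) - 116922787/1884) = sqrt((8806 + 519/263) - 116922787/1884) = sqrt(2316497/263 - 116922787/1884) = sqrt(-26386412633/495492) = 7*I*sqrt(66705389634441)/247746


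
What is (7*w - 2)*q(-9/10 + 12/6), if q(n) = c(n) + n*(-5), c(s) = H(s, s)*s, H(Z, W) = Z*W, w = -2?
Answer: 8338/125 ≈ 66.704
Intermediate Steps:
H(Z, W) = W*Z
c(s) = s**3 (c(s) = (s*s)*s = s**2*s = s**3)
q(n) = n**3 - 5*n (q(n) = n**3 + n*(-5) = n**3 - 5*n)
(7*w - 2)*q(-9/10 + 12/6) = (7*(-2) - 2)*((-9/10 + 12/6)*(-5 + (-9/10 + 12/6)**2)) = (-14 - 2)*((-9*1/10 + 12*(1/6))*(-5 + (-9*1/10 + 12*(1/6))**2)) = -16*(-9/10 + 2)*(-5 + (-9/10 + 2)**2) = -88*(-5 + (11/10)**2)/5 = -88*(-5 + 121/100)/5 = -88*(-379)/(5*100) = -16*(-4169/1000) = 8338/125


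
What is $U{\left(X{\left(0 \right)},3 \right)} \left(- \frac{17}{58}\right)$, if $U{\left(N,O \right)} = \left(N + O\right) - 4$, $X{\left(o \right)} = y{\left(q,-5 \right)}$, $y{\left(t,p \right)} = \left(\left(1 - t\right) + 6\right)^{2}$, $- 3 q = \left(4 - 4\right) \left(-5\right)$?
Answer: $- \frac{408}{29} \approx -14.069$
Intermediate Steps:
$q = 0$ ($q = - \frac{\left(4 - 4\right) \left(-5\right)}{3} = - \frac{0 \left(-5\right)}{3} = \left(- \frac{1}{3}\right) 0 = 0$)
$y{\left(t,p \right)} = \left(7 - t\right)^{2}$
$X{\left(o \right)} = 49$ ($X{\left(o \right)} = \left(-7 + 0\right)^{2} = \left(-7\right)^{2} = 49$)
$U{\left(N,O \right)} = -4 + N + O$
$U{\left(X{\left(0 \right)},3 \right)} \left(- \frac{17}{58}\right) = \left(-4 + 49 + 3\right) \left(- \frac{17}{58}\right) = 48 \left(\left(-17\right) \frac{1}{58}\right) = 48 \left(- \frac{17}{58}\right) = - \frac{408}{29}$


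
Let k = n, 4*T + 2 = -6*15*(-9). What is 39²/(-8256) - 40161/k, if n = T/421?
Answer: -23265157863/277952 ≈ -83702.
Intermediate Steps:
T = 202 (T = -½ + (-6*15*(-9))/4 = -½ + (-90*(-9))/4 = -½ + (¼)*810 = -½ + 405/2 = 202)
n = 202/421 ≈ 0.47981
k = 202/421 ≈ 0.47981
39²/(-8256) - 40161/k = 39²/(-8256) - 40161/202/421 = 1521*(-1/8256) - 40161*421/202 = -507/2752 - 16907781/202 = -23265157863/277952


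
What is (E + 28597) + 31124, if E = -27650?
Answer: 32071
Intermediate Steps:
(E + 28597) + 31124 = (-27650 + 28597) + 31124 = 947 + 31124 = 32071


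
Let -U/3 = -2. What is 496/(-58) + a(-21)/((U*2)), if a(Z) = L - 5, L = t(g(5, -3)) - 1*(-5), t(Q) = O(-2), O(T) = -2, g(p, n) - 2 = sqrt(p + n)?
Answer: -1517/174 ≈ -8.7184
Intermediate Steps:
U = 6 (U = -3*(-2) = 6)
g(p, n) = 2 + sqrt(n + p) (g(p, n) = 2 + sqrt(p + n) = 2 + sqrt(n + p))
t(Q) = -2
L = 3 (L = -2 - 1*(-5) = -2 + 5 = 3)
a(Z) = -2 (a(Z) = 3 - 5 = -2)
496/(-58) + a(-21)/((U*2)) = 496/(-58) - 2/(6*2) = 496*(-1/58) - 2/12 = -248/29 - 2*1/12 = -248/29 - 1/6 = -1517/174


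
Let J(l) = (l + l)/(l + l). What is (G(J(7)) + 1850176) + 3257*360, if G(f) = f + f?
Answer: 3022698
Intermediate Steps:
J(l) = 1 (J(l) = (2*l)/((2*l)) = (2*l)*(1/(2*l)) = 1)
G(f) = 2*f
(G(J(7)) + 1850176) + 3257*360 = (2*1 + 1850176) + 3257*360 = (2 + 1850176) + 1172520 = 1850178 + 1172520 = 3022698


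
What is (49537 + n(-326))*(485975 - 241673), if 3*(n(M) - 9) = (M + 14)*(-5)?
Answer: 12231223932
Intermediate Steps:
n(M) = -43/3 - 5*M/3 (n(M) = 9 + ((M + 14)*(-5))/3 = 9 + ((14 + M)*(-5))/3 = 9 + (-70 - 5*M)/3 = 9 + (-70/3 - 5*M/3) = -43/3 - 5*M/3)
(49537 + n(-326))*(485975 - 241673) = (49537 + (-43/3 - 5/3*(-326)))*(485975 - 241673) = (49537 + (-43/3 + 1630/3))*244302 = (49537 + 529)*244302 = 50066*244302 = 12231223932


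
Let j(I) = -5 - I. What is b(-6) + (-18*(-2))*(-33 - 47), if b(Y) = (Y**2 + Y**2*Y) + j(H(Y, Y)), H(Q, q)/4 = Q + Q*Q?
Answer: -3185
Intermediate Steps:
H(Q, q) = 4*Q + 4*Q**2 (H(Q, q) = 4*(Q + Q*Q) = 4*(Q + Q**2) = 4*Q + 4*Q**2)
b(Y) = -5 + Y**2 + Y**3 - 4*Y*(1 + Y) (b(Y) = (Y**2 + Y**2*Y) + (-5 - 4*Y*(1 + Y)) = (Y**2 + Y**3) + (-5 - 4*Y*(1 + Y)) = -5 + Y**2 + Y**3 - 4*Y*(1 + Y))
b(-6) + (-18*(-2))*(-33 - 47) = (-5 + (-6)**3 - 4*(-6) - 3*(-6)**2) + (-18*(-2))*(-33 - 47) = (-5 - 216 + 24 - 3*36) + 36*(-80) = (-5 - 216 + 24 - 108) - 2880 = -305 - 2880 = -3185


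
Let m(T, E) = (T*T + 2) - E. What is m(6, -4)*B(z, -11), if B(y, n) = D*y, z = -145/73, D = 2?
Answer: -12180/73 ≈ -166.85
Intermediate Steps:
z = -145/73 (z = -145*1/73 = -145/73 ≈ -1.9863)
B(y, n) = 2*y
m(T, E) = 2 + T² - E (m(T, E) = (T² + 2) - E = (2 + T²) - E = 2 + T² - E)
m(6, -4)*B(z, -11) = (2 + 6² - 1*(-4))*(2*(-145/73)) = (2 + 36 + 4)*(-290/73) = 42*(-290/73) = -12180/73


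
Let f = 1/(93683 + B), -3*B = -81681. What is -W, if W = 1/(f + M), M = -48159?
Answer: 120910/5822904689 ≈ 2.0765e-5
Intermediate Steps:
B = 27227 (B = -1/3*(-81681) = 27227)
f = 1/120910 (f = 1/(93683 + 27227) = 1/120910 ≈ 8.2706e-6)
W = -120910/5822904689 (W = 1/(1/120910 - 48159) = 1/(-5822904689/120910) = -120910/5822904689 ≈ -2.0765e-5)
-W = -1*(-120910/5822904689) = 120910/5822904689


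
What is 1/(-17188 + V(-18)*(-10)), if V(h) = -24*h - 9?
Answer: -1/21418 ≈ -4.6690e-5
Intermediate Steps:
V(h) = -9 - 24*h
1/(-17188 + V(-18)*(-10)) = 1/(-17188 + (-9 - 24*(-18))*(-10)) = 1/(-17188 + (-9 + 432)*(-10)) = 1/(-17188 + 423*(-10)) = 1/(-17188 - 4230) = 1/(-21418) = -1/21418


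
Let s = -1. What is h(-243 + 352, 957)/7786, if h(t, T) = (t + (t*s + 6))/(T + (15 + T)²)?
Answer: 1/1227256571 ≈ 8.1483e-10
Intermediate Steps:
h(t, T) = 6/(T + (15 + T)²) (h(t, T) = (t + (t*(-1) + 6))/(T + (15 + T)²) = (t + (-t + 6))/(T + (15 + T)²) = (t + (6 - t))/(T + (15 + T)²) = 6/(T + (15 + T)²))
h(-243 + 352, 957)/7786 = (6/(957 + (15 + 957)²))/7786 = (6/(957 + 972²))*(1/7786) = (6/(957 + 944784))*(1/7786) = (6/945741)*(1/7786) = (6*(1/945741))*(1/7786) = (2/315247)*(1/7786) = 1/1227256571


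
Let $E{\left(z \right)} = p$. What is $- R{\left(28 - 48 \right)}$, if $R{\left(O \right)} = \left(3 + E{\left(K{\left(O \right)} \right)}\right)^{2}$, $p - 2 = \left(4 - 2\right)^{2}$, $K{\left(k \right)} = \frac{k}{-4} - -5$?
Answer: $-81$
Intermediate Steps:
$K{\left(k \right)} = 5 - \frac{k}{4}$ ($K{\left(k \right)} = k \left(- \frac{1}{4}\right) + 5 = - \frac{k}{4} + 5 = 5 - \frac{k}{4}$)
$p = 6$ ($p = 2 + \left(4 - 2\right)^{2} = 2 + 2^{2} = 2 + 4 = 6$)
$E{\left(z \right)} = 6$
$R{\left(O \right)} = 81$ ($R{\left(O \right)} = \left(3 + 6\right)^{2} = 9^{2} = 81$)
$- R{\left(28 - 48 \right)} = \left(-1\right) 81 = -81$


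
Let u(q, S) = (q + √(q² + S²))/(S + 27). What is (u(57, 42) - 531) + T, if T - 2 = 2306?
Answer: 40890/23 + √557/23 ≈ 1778.9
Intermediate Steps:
T = 2308 (T = 2 + 2306 = 2308)
u(q, S) = (q + √(S² + q²))/(27 + S)
(u(57, 42) - 531) + T = ((57 + √(42² + 57²))/(27 + 42) - 531) + 2308 = ((57 + √(1764 + 3249))/69 - 531) + 2308 = ((57 + √5013)/69 - 531) + 2308 = ((57 + 3*√557)/69 - 531) + 2308 = ((19/23 + √557/23) - 531) + 2308 = (-12194/23 + √557/23) + 2308 = 40890/23 + √557/23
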